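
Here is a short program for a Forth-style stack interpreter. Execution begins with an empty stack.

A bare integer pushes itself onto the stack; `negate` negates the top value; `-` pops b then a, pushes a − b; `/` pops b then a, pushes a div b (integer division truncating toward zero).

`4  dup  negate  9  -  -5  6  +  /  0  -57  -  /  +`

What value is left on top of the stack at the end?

4      → [4]
dup    → [4, 4]
negate → [4, -4]
9      → [4, -4, 9]
-      → [4, -13]
-5     → [4, -13, -5]
6      → [4, -13, -5, 6]
+      → [4, -13, 1]
/      → [4, -13]
0      → [4, -13, 0]
-57    → [4, -13, 0, -57]
-      → [4, -13, 57]
/      → [4, 0]
+      → [4]

4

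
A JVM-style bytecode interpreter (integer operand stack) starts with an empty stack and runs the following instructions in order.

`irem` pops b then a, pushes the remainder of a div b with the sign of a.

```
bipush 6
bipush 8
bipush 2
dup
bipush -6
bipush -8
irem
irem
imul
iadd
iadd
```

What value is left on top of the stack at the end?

18

bipush 6   6
bipush 8   6 8
bipush 2   6 8 2
dup        6 8 2 2
bipush -6  6 8 2 2 -6
bipush -8  6 8 2 2 -6 -8
irem       6 8 2 2 -6
irem       6 8 2 2
imul       6 8 4
iadd       6 12
iadd       18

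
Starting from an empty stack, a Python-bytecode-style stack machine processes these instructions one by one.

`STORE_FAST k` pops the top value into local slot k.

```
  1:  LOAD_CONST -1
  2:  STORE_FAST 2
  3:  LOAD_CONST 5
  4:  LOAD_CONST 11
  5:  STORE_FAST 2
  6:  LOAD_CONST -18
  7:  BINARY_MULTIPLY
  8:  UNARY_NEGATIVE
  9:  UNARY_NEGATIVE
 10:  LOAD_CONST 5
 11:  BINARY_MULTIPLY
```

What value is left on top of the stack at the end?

-450

LOAD_CONST -1   -> -1
STORE_FAST 2    -> (empty)
LOAD_CONST 5    -> 5
LOAD_CONST 11   -> 5 11
STORE_FAST 2    -> 5
LOAD_CONST -18  -> 5 -18
BINARY_MULTIPLY -> -90
UNARY_NEGATIVE  -> 90
UNARY_NEGATIVE  -> -90
LOAD_CONST 5    -> -90 5
BINARY_MULTIPLY -> -450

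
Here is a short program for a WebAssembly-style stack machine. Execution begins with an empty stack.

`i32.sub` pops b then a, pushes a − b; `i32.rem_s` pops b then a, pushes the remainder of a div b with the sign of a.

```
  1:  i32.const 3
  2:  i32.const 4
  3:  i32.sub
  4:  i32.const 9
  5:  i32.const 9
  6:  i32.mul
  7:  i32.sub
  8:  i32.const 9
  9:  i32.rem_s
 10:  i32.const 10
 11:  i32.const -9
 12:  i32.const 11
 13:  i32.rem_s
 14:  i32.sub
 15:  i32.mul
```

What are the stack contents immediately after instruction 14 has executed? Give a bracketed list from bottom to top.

[-1, 19]

i32.const 3  → 3
i32.const 4  → 3 4
i32.sub      → -1
i32.const 9  → -1 9
i32.const 9  → -1 9 9
i32.mul      → -1 81
i32.sub      → -82
i32.const 9  → -82 9
i32.rem_s    → -1
i32.const 10 → -1 10
i32.const -9 → -1 10 -9
i32.const 11 → -1 10 -9 11
i32.rem_s    → -1 10 -9
i32.sub      → -1 19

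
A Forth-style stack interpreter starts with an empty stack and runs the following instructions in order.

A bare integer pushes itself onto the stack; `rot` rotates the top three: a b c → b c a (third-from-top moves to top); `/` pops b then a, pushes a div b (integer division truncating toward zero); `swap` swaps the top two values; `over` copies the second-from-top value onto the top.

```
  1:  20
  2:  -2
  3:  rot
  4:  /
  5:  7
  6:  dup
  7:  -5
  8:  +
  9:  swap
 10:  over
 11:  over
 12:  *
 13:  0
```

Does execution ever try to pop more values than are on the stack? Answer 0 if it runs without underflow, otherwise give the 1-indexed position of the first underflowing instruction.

3

20 -> 20
-2 -> 20 -2
rot  — needs 3 operands, stack has 2 → underflow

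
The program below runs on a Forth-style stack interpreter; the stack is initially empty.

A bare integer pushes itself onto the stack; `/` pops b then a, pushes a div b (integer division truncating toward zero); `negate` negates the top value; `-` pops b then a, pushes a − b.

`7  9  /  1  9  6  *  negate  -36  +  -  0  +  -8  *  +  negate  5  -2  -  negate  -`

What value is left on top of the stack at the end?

7       7
9       7 9
/       0
1       0 1
9       0 1 9
6       0 1 9 6
*       0 1 54
negate  0 1 -54
-36     0 1 -54 -36
+       0 1 -90
-       0 91
0       0 91 0
+       0 91
-8      0 91 -8
*       0 -728
+       -728
negate  728
5       728 5
-2      728 5 -2
-       728 7
negate  728 -7
-       735

735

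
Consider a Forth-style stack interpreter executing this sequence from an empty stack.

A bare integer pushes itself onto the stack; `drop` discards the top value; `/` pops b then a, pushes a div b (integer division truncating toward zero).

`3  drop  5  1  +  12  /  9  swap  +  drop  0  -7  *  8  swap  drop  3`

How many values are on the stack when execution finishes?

2

3    : [3]
drop : []
5    : [5]
1    : [5, 1]
+    : [6]
12   : [6, 12]
/    : [0]
9    : [0, 9]
swap : [9, 0]
+    : [9]
drop : []
0    : [0]
-7   : [0, -7]
*    : [0]
8    : [0, 8]
swap : [8, 0]
drop : [8]
3    : [8, 3]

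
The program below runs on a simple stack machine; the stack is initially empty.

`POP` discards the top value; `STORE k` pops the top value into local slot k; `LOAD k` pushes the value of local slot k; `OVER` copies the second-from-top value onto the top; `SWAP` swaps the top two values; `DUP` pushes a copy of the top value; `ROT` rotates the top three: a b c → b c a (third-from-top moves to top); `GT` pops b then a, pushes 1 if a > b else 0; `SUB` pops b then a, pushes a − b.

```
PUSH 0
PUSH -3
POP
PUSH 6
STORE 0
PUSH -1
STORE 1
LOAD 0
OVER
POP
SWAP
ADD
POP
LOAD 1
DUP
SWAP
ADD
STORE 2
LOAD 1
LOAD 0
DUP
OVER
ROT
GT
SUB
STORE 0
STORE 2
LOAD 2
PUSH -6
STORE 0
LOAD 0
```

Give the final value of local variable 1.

-1

PUSH 0  -> [0]
PUSH -3 -> [0, -3]
POP     -> [0]
PUSH 6  -> [0, 6]
STORE 0 -> [0]
PUSH -1 -> [0, -1]
STORE 1 -> [0]
LOAD 0  -> [0, 6]
OVER    -> [0, 6, 0]
POP     -> [0, 6]
SWAP    -> [6, 0]
ADD     -> [6]
POP     -> []
LOAD 1  -> [-1]
DUP     -> [-1, -1]
SWAP    -> [-1, -1]
ADD     -> [-2]
STORE 2 -> []
LOAD 1  -> [-1]
LOAD 0  -> [-1, 6]
DUP     -> [-1, 6, 6]
OVER    -> [-1, 6, 6, 6]
ROT     -> [-1, 6, 6, 6]
GT      -> [-1, 6, 0]
SUB     -> [-1, 6]
STORE 0 -> [-1]
STORE 2 -> []
LOAD 2  -> [-1]
PUSH -6 -> [-1, -6]
STORE 0 -> [-1]
LOAD 0  -> [-1, -6]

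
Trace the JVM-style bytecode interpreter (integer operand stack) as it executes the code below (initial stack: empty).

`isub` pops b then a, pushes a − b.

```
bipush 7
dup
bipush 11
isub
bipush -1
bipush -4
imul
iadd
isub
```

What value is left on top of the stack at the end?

7

bipush 7  : 7
dup       : 7 7
bipush 11 : 7 7 11
isub      : 7 -4
bipush -1 : 7 -4 -1
bipush -4 : 7 -4 -1 -4
imul      : 7 -4 4
iadd      : 7 0
isub      : 7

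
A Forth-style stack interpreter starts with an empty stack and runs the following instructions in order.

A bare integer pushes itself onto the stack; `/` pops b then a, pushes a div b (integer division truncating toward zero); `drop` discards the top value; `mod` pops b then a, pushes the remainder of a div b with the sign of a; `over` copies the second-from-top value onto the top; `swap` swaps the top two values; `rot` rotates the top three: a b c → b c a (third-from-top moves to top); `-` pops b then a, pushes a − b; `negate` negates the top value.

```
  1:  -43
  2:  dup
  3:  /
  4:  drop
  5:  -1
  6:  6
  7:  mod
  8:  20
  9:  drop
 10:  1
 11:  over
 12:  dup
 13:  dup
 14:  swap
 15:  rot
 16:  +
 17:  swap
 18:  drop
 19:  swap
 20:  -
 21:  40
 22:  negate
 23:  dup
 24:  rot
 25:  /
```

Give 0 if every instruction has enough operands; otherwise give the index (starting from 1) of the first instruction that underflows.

-43    : -43
dup    : -43 -43
/      : 1
drop   : (empty)
-1     : -1
6      : -1 6
mod    : -1
20     : -1 20
drop   : -1
1      : -1 1
over   : -1 1 -1
dup    : -1 1 -1 -1
dup    : -1 1 -1 -1 -1
swap   : -1 1 -1 -1 -1
rot    : -1 1 -1 -1 -1
+      : -1 1 -1 -2
swap   : -1 1 -2 -1
drop   : -1 1 -2
swap   : -1 -2 1
-      : -1 -3
40     : -1 -3 40
negate : -1 -3 -40
dup    : -1 -3 -40 -40
rot    : -1 -40 -40 -3
/      : -1 -40 13

0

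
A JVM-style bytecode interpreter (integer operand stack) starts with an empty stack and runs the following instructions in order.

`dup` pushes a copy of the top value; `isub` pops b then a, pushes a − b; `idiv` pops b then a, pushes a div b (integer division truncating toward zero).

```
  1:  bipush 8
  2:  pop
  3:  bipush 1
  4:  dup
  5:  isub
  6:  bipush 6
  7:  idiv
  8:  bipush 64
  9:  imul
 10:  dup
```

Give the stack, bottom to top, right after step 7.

[0]

bipush 8  [8]
pop       []
bipush 1  [1]
dup       [1, 1]
isub      [0]
bipush 6  [0, 6]
idiv      [0]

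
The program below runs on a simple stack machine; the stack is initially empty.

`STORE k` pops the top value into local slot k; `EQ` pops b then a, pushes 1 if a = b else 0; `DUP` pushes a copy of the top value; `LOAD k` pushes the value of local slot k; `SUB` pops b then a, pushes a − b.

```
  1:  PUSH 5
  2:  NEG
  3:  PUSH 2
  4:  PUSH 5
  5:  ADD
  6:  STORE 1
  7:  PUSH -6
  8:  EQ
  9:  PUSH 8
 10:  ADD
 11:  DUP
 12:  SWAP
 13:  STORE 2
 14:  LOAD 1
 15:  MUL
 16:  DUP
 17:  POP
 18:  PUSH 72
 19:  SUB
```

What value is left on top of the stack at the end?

PUSH 5  : [5]
NEG     : [-5]
PUSH 2  : [-5, 2]
PUSH 5  : [-5, 2, 5]
ADD     : [-5, 7]
STORE 1 : [-5]
PUSH -6 : [-5, -6]
EQ      : [0]
PUSH 8  : [0, 8]
ADD     : [8]
DUP     : [8, 8]
SWAP    : [8, 8]
STORE 2 : [8]
LOAD 1  : [8, 7]
MUL     : [56]
DUP     : [56, 56]
POP     : [56]
PUSH 72 : [56, 72]
SUB     : [-16]

-16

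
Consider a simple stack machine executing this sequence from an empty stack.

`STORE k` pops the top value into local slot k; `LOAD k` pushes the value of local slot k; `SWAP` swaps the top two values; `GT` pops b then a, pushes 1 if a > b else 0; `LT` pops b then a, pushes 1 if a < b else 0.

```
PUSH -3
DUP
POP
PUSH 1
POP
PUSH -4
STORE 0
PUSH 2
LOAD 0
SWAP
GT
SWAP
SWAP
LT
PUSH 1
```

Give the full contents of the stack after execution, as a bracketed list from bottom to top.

[1, 1]

PUSH -3 → -3
DUP     → -3 -3
POP     → -3
PUSH 1  → -3 1
POP     → -3
PUSH -4 → -3 -4
STORE 0 → -3
PUSH 2  → -3 2
LOAD 0  → -3 2 -4
SWAP    → -3 -4 2
GT      → -3 0
SWAP    → 0 -3
SWAP    → -3 0
LT      → 1
PUSH 1  → 1 1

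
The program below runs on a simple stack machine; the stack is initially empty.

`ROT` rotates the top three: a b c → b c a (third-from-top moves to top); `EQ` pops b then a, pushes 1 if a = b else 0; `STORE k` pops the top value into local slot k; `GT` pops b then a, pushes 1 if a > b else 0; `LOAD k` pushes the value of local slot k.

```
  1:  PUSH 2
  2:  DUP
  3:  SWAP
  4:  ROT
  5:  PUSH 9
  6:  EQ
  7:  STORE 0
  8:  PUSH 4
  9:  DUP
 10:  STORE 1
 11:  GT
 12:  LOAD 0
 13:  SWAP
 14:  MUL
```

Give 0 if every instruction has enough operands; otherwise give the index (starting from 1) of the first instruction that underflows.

4

PUSH 2 -> 2
DUP    -> 2 2
SWAP   -> 2 2
ROT  — needs 3 operands, stack has 2 → underflow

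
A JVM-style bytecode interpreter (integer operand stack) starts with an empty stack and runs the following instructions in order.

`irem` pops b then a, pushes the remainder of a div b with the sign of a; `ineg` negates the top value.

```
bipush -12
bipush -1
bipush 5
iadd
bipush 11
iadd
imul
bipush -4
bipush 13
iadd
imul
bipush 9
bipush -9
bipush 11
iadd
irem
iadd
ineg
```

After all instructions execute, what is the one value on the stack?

1619

bipush -12 : [-12]
bipush -1  : [-12, -1]
bipush 5   : [-12, -1, 5]
iadd       : [-12, 4]
bipush 11  : [-12, 4, 11]
iadd       : [-12, 15]
imul       : [-180]
bipush -4  : [-180, -4]
bipush 13  : [-180, -4, 13]
iadd       : [-180, 9]
imul       : [-1620]
bipush 9   : [-1620, 9]
bipush -9  : [-1620, 9, -9]
bipush 11  : [-1620, 9, -9, 11]
iadd       : [-1620, 9, 2]
irem       : [-1620, 1]
iadd       : [-1619]
ineg       : [1619]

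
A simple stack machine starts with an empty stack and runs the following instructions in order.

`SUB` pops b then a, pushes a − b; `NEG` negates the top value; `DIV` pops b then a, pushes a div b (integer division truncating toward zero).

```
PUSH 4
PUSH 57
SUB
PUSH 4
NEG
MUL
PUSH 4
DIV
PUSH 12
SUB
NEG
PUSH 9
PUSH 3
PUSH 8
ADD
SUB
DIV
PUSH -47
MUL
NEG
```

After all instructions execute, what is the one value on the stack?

940

PUSH 4   -> [4]
PUSH 57  -> [4, 57]
SUB      -> [-53]
PUSH 4   -> [-53, 4]
NEG      -> [-53, -4]
MUL      -> [212]
PUSH 4   -> [212, 4]
DIV      -> [53]
PUSH 12  -> [53, 12]
SUB      -> [41]
NEG      -> [-41]
PUSH 9   -> [-41, 9]
PUSH 3   -> [-41, 9, 3]
PUSH 8   -> [-41, 9, 3, 8]
ADD      -> [-41, 9, 11]
SUB      -> [-41, -2]
DIV      -> [20]
PUSH -47 -> [20, -47]
MUL      -> [-940]
NEG      -> [940]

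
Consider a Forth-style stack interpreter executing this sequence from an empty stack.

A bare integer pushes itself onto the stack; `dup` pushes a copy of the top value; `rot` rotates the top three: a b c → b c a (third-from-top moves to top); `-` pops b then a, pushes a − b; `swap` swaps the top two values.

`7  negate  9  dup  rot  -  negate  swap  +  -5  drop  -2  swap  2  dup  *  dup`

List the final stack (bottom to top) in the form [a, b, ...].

[-2, -7, 4, 4]

7       [7]
negate  [-7]
9       [-7, 9]
dup     [-7, 9, 9]
rot     [9, 9, -7]
-       [9, 16]
negate  [9, -16]
swap    [-16, 9]
+       [-7]
-5      [-7, -5]
drop    [-7]
-2      [-7, -2]
swap    [-2, -7]
2       [-2, -7, 2]
dup     [-2, -7, 2, 2]
*       [-2, -7, 4]
dup     [-2, -7, 4, 4]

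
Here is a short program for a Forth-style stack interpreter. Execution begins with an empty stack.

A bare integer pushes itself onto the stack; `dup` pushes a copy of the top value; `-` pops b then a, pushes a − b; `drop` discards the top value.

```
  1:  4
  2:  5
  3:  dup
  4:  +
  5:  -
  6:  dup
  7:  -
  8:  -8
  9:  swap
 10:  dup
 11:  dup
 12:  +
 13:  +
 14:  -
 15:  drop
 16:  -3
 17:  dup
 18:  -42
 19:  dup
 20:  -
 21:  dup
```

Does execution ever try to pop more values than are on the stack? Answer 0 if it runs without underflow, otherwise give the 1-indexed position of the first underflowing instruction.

4    -> 4
5    -> 4 5
dup  -> 4 5 5
+    -> 4 10
-    -> -6
dup  -> -6 -6
-    -> 0
-8   -> 0 -8
swap -> -8 0
dup  -> -8 0 0
dup  -> -8 0 0 0
+    -> -8 0 0
+    -> -8 0
-    -> -8
drop -> (empty)
-3   -> -3
dup  -> -3 -3
-42  -> -3 -3 -42
dup  -> -3 -3 -42 -42
-    -> -3 -3 0
dup  -> -3 -3 0 0

0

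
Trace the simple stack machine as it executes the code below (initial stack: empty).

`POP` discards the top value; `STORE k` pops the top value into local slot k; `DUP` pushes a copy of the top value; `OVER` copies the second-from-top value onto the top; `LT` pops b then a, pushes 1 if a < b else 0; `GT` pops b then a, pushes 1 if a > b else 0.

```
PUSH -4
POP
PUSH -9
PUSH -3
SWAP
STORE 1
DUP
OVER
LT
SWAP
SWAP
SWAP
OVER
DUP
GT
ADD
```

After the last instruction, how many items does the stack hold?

2

PUSH -4 : -4
POP     : (empty)
PUSH -9 : -9
PUSH -3 : -9 -3
SWAP    : -3 -9
STORE 1 : -3
DUP     : -3 -3
OVER    : -3 -3 -3
LT      : -3 0
SWAP    : 0 -3
SWAP    : -3 0
SWAP    : 0 -3
OVER    : 0 -3 0
DUP     : 0 -3 0 0
GT      : 0 -3 0
ADD     : 0 -3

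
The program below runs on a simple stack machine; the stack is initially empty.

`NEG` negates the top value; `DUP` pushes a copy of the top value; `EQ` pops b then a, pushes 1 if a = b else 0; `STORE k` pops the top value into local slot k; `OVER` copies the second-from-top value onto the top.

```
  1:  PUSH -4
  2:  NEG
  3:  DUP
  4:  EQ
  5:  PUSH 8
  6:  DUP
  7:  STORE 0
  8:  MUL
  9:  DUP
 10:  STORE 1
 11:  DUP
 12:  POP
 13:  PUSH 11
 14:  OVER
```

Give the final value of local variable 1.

8

PUSH -4 : -4
NEG     : 4
DUP     : 4 4
EQ      : 1
PUSH 8  : 1 8
DUP     : 1 8 8
STORE 0 : 1 8
MUL     : 8
DUP     : 8 8
STORE 1 : 8
DUP     : 8 8
POP     : 8
PUSH 11 : 8 11
OVER    : 8 11 8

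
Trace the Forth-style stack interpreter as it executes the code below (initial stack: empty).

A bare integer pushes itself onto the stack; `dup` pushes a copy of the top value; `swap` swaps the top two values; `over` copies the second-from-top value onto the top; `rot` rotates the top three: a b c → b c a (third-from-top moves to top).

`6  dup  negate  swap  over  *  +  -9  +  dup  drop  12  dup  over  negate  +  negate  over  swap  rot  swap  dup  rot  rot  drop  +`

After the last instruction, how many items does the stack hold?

6      -> [6]
dup    -> [6, 6]
negate -> [6, -6]
swap   -> [-6, 6]
over   -> [-6, 6, -6]
*      -> [-6, -36]
+      -> [-42]
-9     -> [-42, -9]
+      -> [-51]
dup    -> [-51, -51]
drop   -> [-51]
12     -> [-51, 12]
dup    -> [-51, 12, 12]
over   -> [-51, 12, 12, 12]
negate -> [-51, 12, 12, -12]
+      -> [-51, 12, 0]
negate -> [-51, 12, 0]
over   -> [-51, 12, 0, 12]
swap   -> [-51, 12, 12, 0]
rot    -> [-51, 12, 0, 12]
swap   -> [-51, 12, 12, 0]
dup    -> [-51, 12, 12, 0, 0]
rot    -> [-51, 12, 0, 0, 12]
rot    -> [-51, 12, 0, 12, 0]
drop   -> [-51, 12, 0, 12]
+      -> [-51, 12, 12]

3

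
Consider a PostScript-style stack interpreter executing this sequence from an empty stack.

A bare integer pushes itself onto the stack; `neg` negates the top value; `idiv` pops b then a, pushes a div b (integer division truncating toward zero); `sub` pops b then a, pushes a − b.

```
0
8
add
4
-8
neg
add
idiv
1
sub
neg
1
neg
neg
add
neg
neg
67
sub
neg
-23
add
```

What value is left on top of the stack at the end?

0     [0]
8     [0, 8]
add   [8]
4     [8, 4]
-8    [8, 4, -8]
neg   [8, 4, 8]
add   [8, 12]
idiv  [0]
1     [0, 1]
sub   [-1]
neg   [1]
1     [1, 1]
neg   [1, -1]
neg   [1, 1]
add   [2]
neg   [-2]
neg   [2]
67    [2, 67]
sub   [-65]
neg   [65]
-23   [65, -23]
add   [42]

42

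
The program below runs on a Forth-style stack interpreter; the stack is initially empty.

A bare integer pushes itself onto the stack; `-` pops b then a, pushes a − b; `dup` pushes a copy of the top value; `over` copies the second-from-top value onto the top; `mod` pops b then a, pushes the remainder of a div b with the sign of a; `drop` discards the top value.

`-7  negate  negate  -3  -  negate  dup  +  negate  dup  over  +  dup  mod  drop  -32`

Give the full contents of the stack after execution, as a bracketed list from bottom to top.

-7      -7
negate  7
negate  -7
-3      -7 -3
-       -4
negate  4
dup     4 4
+       8
negate  -8
dup     -8 -8
over    -8 -8 -8
+       -8 -16
dup     -8 -16 -16
mod     -8 0
drop    -8
-32     -8 -32

[-8, -32]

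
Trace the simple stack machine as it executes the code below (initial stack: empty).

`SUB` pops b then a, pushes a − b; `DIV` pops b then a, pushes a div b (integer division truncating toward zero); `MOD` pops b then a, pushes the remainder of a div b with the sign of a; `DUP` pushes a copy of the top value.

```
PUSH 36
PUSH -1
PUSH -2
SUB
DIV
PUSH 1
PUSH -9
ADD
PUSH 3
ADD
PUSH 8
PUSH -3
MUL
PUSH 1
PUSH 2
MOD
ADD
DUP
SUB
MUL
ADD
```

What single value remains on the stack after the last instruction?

PUSH 36 : 36
PUSH -1 : 36 -1
PUSH -2 : 36 -1 -2
SUB     : 36 1
DIV     : 36
PUSH 1  : 36 1
PUSH -9 : 36 1 -9
ADD     : 36 -8
PUSH 3  : 36 -8 3
ADD     : 36 -5
PUSH 8  : 36 -5 8
PUSH -3 : 36 -5 8 -3
MUL     : 36 -5 -24
PUSH 1  : 36 -5 -24 1
PUSH 2  : 36 -5 -24 1 2
MOD     : 36 -5 -24 1
ADD     : 36 -5 -23
DUP     : 36 -5 -23 -23
SUB     : 36 -5 0
MUL     : 36 0
ADD     : 36

36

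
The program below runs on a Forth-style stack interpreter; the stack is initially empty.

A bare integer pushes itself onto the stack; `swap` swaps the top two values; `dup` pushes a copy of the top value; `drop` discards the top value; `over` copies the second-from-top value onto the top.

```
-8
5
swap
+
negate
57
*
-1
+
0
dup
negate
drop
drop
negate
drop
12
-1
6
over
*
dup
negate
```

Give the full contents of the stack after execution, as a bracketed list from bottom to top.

-8      -8
5       -8 5
swap    5 -8
+       -3
negate  3
57      3 57
*       171
-1      171 -1
+       170
0       170 0
dup     170 0 0
negate  170 0 0
drop    170 0
drop    170
negate  -170
drop    (empty)
12      12
-1      12 -1
6       12 -1 6
over    12 -1 6 -1
*       12 -1 -6
dup     12 -1 -6 -6
negate  12 -1 -6 6

[12, -1, -6, 6]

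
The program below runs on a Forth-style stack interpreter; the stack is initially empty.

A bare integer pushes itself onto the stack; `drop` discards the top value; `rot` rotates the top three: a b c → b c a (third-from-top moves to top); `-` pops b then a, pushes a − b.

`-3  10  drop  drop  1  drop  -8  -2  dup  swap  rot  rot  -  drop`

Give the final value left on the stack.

-2

-3    [-3]
10    [-3, 10]
drop  [-3]
drop  []
1     [1]
drop  []
-8    [-8]
-2    [-8, -2]
dup   [-8, -2, -2]
swap  [-8, -2, -2]
rot   [-2, -2, -8]
rot   [-2, -8, -2]
-     [-2, -6]
drop  [-2]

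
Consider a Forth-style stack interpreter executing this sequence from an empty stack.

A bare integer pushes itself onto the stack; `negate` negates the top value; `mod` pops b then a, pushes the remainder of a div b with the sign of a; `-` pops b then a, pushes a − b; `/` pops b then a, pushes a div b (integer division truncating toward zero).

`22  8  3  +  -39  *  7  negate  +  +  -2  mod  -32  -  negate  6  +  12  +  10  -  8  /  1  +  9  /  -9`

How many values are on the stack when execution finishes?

2

22     : 22
8      : 22 8
3      : 22 8 3
+      : 22 11
-39    : 22 11 -39
*      : 22 -429
7      : 22 -429 7
negate : 22 -429 -7
+      : 22 -436
+      : -414
-2     : -414 -2
mod    : 0
-32    : 0 -32
-      : 32
negate : -32
6      : -32 6
+      : -26
12     : -26 12
+      : -14
10     : -14 10
-      : -24
8      : -24 8
/      : -3
1      : -3 1
+      : -2
9      : -2 9
/      : 0
-9     : 0 -9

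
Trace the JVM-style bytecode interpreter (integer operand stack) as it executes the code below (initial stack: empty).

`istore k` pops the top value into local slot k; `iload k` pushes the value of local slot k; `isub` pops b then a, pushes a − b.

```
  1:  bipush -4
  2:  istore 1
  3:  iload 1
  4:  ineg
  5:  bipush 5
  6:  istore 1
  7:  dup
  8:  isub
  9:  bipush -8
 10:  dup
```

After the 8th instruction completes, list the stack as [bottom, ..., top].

[0]

bipush -4 → -4
istore 1  → (empty)
iload 1   → -4
ineg      → 4
bipush 5  → 4 5
istore 1  → 4
dup       → 4 4
isub      → 0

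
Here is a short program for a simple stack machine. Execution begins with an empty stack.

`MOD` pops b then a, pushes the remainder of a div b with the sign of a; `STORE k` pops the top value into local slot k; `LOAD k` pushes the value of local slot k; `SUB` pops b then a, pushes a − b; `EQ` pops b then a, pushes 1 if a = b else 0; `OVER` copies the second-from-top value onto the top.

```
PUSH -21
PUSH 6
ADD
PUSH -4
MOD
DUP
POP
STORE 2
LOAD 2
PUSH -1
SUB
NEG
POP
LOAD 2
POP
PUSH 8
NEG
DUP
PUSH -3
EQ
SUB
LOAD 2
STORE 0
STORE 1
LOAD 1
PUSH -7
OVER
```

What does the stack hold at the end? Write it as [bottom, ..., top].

[-8, -7, -8]

PUSH -21 → -21
PUSH 6   → -21 6
ADD      → -15
PUSH -4  → -15 -4
MOD      → -3
DUP      → -3 -3
POP      → -3
STORE 2  → (empty)
LOAD 2   → -3
PUSH -1  → -3 -1
SUB      → -2
NEG      → 2
POP      → (empty)
LOAD 2   → -3
POP      → (empty)
PUSH 8   → 8
NEG      → -8
DUP      → -8 -8
PUSH -3  → -8 -8 -3
EQ       → -8 0
SUB      → -8
LOAD 2   → -8 -3
STORE 0  → -8
STORE 1  → (empty)
LOAD 1   → -8
PUSH -7  → -8 -7
OVER     → -8 -7 -8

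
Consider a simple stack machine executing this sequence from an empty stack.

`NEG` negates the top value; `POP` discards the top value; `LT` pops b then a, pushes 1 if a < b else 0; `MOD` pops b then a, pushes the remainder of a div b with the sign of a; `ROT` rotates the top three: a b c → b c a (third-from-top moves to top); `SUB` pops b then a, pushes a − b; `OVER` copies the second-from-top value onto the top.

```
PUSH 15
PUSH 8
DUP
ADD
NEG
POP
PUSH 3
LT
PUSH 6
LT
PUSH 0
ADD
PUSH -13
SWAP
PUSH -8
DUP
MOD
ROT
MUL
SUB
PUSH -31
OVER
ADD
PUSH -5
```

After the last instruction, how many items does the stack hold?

3

PUSH 15  → 15
PUSH 8   → 15 8
DUP      → 15 8 8
ADD      → 15 16
NEG      → 15 -16
POP      → 15
PUSH 3   → 15 3
LT       → 0
PUSH 6   → 0 6
LT       → 1
PUSH 0   → 1 0
ADD      → 1
PUSH -13 → 1 -13
SWAP     → -13 1
PUSH -8  → -13 1 -8
DUP      → -13 1 -8 -8
MOD      → -13 1 0
ROT      → 1 0 -13
MUL      → 1 0
SUB      → 1
PUSH -31 → 1 -31
OVER     → 1 -31 1
ADD      → 1 -30
PUSH -5  → 1 -30 -5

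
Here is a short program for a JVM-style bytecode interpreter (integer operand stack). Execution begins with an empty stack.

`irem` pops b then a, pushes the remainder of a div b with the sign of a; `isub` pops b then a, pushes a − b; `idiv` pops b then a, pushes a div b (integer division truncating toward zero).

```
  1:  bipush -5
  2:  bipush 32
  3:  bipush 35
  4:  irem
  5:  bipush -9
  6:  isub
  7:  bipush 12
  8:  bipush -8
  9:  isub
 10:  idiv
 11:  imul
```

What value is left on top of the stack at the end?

bipush -5 : [-5]
bipush 32 : [-5, 32]
bipush 35 : [-5, 32, 35]
irem      : [-5, 32]
bipush -9 : [-5, 32, -9]
isub      : [-5, 41]
bipush 12 : [-5, 41, 12]
bipush -8 : [-5, 41, 12, -8]
isub      : [-5, 41, 20]
idiv      : [-5, 2]
imul      : [-10]

-10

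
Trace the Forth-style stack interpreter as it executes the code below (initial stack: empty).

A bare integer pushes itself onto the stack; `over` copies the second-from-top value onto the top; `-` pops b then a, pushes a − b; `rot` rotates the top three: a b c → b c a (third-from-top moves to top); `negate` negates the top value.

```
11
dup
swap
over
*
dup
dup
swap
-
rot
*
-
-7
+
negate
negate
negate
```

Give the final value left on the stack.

11     : [11]
dup    : [11, 11]
swap   : [11, 11]
over   : [11, 11, 11]
*      : [11, 121]
dup    : [11, 121, 121]
dup    : [11, 121, 121, 121]
swap   : [11, 121, 121, 121]
-      : [11, 121, 0]
rot    : [121, 0, 11]
*      : [121, 0]
-      : [121]
-7     : [121, -7]
+      : [114]
negate : [-114]
negate : [114]
negate : [-114]

-114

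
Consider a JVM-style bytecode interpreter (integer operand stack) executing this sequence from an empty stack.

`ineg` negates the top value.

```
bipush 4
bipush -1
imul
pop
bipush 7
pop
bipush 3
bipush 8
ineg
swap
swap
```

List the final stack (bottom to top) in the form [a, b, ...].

bipush 4  : 4
bipush -1 : 4 -1
imul      : -4
pop       : (empty)
bipush 7  : 7
pop       : (empty)
bipush 3  : 3
bipush 8  : 3 8
ineg      : 3 -8
swap      : -8 3
swap      : 3 -8

[3, -8]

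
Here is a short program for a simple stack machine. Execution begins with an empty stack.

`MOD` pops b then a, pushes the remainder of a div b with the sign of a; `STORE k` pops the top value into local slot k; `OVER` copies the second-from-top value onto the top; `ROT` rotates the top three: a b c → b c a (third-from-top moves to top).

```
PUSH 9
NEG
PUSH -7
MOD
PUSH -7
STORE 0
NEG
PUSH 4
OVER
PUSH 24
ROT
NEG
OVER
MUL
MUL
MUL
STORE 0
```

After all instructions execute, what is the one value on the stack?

2

PUSH 9  → [9]
NEG     → [-9]
PUSH -7 → [-9, -7]
MOD     → [-2]
PUSH -7 → [-2, -7]
STORE 0 → [-2]
NEG     → [2]
PUSH 4  → [2, 4]
OVER    → [2, 4, 2]
PUSH 24 → [2, 4, 2, 24]
ROT     → [2, 2, 24, 4]
NEG     → [2, 2, 24, -4]
OVER    → [2, 2, 24, -4, 24]
MUL     → [2, 2, 24, -96]
MUL     → [2, 2, -2304]
MUL     → [2, -4608]
STORE 0 → [2]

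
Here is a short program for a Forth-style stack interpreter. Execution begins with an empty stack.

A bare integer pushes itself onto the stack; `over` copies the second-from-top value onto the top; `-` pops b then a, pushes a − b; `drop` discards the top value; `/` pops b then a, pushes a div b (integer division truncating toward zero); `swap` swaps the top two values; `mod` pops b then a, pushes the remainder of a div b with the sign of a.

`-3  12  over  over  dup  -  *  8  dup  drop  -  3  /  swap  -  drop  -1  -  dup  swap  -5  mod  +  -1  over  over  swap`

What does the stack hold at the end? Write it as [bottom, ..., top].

[-4, -1, -1, -4]

-3    [-3]
12    [-3, 12]
over  [-3, 12, -3]
over  [-3, 12, -3, 12]
dup   [-3, 12, -3, 12, 12]
-     [-3, 12, -3, 0]
*     [-3, 12, 0]
8     [-3, 12, 0, 8]
dup   [-3, 12, 0, 8, 8]
drop  [-3, 12, 0, 8]
-     [-3, 12, -8]
3     [-3, 12, -8, 3]
/     [-3, 12, -2]
swap  [-3, -2, 12]
-     [-3, -14]
drop  [-3]
-1    [-3, -1]
-     [-2]
dup   [-2, -2]
swap  [-2, -2]
-5    [-2, -2, -5]
mod   [-2, -2]
+     [-4]
-1    [-4, -1]
over  [-4, -1, -4]
over  [-4, -1, -4, -1]
swap  [-4, -1, -1, -4]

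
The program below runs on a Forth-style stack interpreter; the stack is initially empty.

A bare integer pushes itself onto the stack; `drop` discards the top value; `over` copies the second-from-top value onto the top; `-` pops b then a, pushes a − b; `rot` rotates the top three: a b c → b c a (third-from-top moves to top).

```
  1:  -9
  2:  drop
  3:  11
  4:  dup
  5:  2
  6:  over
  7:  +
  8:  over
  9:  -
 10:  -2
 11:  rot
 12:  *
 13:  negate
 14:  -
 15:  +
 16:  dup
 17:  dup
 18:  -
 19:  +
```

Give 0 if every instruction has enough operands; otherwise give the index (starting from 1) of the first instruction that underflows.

0

-9     → -9
drop   → (empty)
11     → 11
dup    → 11 11
2      → 11 11 2
over   → 11 11 2 11
+      → 11 11 13
over   → 11 11 13 11
-      → 11 11 2
-2     → 11 11 2 -2
rot    → 11 2 -2 11
*      → 11 2 -22
negate → 11 2 22
-      → 11 -20
+      → -9
dup    → -9 -9
dup    → -9 -9 -9
-      → -9 0
+      → -9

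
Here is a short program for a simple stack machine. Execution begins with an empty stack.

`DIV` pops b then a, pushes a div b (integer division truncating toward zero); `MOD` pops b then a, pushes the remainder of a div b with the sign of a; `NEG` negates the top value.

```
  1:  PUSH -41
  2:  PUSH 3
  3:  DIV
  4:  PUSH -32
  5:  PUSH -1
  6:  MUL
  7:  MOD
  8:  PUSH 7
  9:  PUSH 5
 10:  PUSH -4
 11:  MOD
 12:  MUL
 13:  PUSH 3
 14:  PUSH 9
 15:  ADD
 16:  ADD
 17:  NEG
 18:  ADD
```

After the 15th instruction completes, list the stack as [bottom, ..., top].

[-13, 7, 12]

PUSH -41  [-41]
PUSH 3    [-41, 3]
DIV       [-13]
PUSH -32  [-13, -32]
PUSH -1   [-13, -32, -1]
MUL       [-13, 32]
MOD       [-13]
PUSH 7    [-13, 7]
PUSH 5    [-13, 7, 5]
PUSH -4   [-13, 7, 5, -4]
MOD       [-13, 7, 1]
MUL       [-13, 7]
PUSH 3    [-13, 7, 3]
PUSH 9    [-13, 7, 3, 9]
ADD       [-13, 7, 12]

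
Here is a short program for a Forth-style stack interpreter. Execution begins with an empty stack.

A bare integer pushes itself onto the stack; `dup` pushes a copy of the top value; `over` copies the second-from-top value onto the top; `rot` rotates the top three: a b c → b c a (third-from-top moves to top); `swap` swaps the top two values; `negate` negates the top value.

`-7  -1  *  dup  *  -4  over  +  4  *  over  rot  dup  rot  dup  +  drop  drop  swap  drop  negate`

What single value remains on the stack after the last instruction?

-49

-7     : -7
-1     : -7 -1
*      : 7
dup    : 7 7
*      : 49
-4     : 49 -4
over   : 49 -4 49
+      : 49 45
4      : 49 45 4
*      : 49 180
over   : 49 180 49
rot    : 180 49 49
dup    : 180 49 49 49
rot    : 180 49 49 49
dup    : 180 49 49 49 49
+      : 180 49 49 98
drop   : 180 49 49
drop   : 180 49
swap   : 49 180
drop   : 49
negate : -49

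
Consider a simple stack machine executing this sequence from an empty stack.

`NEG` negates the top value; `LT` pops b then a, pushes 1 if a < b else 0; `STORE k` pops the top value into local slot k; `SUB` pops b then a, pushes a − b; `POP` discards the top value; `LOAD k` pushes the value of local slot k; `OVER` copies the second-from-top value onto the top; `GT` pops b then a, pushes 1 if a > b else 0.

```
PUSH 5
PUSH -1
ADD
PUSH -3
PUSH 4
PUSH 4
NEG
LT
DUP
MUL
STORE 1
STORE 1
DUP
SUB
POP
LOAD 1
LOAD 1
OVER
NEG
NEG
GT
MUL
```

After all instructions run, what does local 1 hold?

-3

PUSH 5   5
PUSH -1  5 -1
ADD      4
PUSH -3  4 -3
PUSH 4   4 -3 4
PUSH 4   4 -3 4 4
NEG      4 -3 4 -4
LT       4 -3 0
DUP      4 -3 0 0
MUL      4 -3 0
STORE 1  4 -3
STORE 1  4
DUP      4 4
SUB      0
POP      (empty)
LOAD 1   -3
LOAD 1   -3 -3
OVER     -3 -3 -3
NEG      -3 -3 3
NEG      -3 -3 -3
GT       -3 0
MUL      0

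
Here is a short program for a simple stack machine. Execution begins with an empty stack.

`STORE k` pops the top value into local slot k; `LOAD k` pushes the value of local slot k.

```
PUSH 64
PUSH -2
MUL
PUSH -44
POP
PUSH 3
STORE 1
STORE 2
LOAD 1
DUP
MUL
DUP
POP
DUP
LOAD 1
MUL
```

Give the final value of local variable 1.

3

PUSH 64  -> [64]
PUSH -2  -> [64, -2]
MUL      -> [-128]
PUSH -44 -> [-128, -44]
POP      -> [-128]
PUSH 3   -> [-128, 3]
STORE 1  -> [-128]
STORE 2  -> []
LOAD 1   -> [3]
DUP      -> [3, 3]
MUL      -> [9]
DUP      -> [9, 9]
POP      -> [9]
DUP      -> [9, 9]
LOAD 1   -> [9, 9, 3]
MUL      -> [9, 27]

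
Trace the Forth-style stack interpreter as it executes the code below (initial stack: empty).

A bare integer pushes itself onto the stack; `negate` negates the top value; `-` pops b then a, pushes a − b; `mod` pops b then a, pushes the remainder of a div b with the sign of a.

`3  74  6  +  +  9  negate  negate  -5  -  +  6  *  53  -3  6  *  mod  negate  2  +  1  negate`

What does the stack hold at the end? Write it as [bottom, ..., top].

3      → 3
74     → 3 74
6      → 3 74 6
+      → 3 80
+      → 83
9      → 83 9
negate → 83 -9
negate → 83 9
-5     → 83 9 -5
-      → 83 14
+      → 97
6      → 97 6
*      → 582
53     → 582 53
-3     → 582 53 -3
6      → 582 53 -3 6
*      → 582 53 -18
mod    → 582 17
negate → 582 -17
2      → 582 -17 2
+      → 582 -15
1      → 582 -15 1
negate → 582 -15 -1

[582, -15, -1]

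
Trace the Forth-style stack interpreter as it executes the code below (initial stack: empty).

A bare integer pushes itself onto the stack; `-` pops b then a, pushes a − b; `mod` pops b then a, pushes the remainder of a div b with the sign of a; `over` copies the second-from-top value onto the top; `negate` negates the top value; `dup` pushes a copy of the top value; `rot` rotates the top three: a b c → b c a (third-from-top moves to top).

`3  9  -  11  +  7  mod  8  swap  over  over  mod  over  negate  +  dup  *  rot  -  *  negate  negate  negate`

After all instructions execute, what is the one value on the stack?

20

3       [3]
9       [3, 9]
-       [-6]
11      [-6, 11]
+       [5]
7       [5, 7]
mod     [5]
8       [5, 8]
swap    [8, 5]
over    [8, 5, 8]
over    [8, 5, 8, 5]
mod     [8, 5, 3]
over    [8, 5, 3, 5]
negate  [8, 5, 3, -5]
+       [8, 5, -2]
dup     [8, 5, -2, -2]
*       [8, 5, 4]
rot     [5, 4, 8]
-       [5, -4]
*       [-20]
negate  [20]
negate  [-20]
negate  [20]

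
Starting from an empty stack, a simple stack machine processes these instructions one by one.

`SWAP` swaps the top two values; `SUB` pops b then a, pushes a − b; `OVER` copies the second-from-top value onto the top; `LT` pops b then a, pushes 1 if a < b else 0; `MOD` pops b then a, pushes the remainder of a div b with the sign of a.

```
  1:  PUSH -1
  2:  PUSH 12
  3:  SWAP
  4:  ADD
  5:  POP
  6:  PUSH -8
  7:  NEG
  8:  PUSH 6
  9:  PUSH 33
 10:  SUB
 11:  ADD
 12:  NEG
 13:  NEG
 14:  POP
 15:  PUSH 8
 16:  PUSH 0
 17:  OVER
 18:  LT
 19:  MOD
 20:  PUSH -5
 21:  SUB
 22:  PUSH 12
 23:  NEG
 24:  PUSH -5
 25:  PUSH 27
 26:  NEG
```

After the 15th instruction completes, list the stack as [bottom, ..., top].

PUSH -1 : -1
PUSH 12 : -1 12
SWAP    : 12 -1
ADD     : 11
POP     : (empty)
PUSH -8 : -8
NEG     : 8
PUSH 6  : 8 6
PUSH 33 : 8 6 33
SUB     : 8 -27
ADD     : -19
NEG     : 19
NEG     : -19
POP     : (empty)
PUSH 8  : 8

[8]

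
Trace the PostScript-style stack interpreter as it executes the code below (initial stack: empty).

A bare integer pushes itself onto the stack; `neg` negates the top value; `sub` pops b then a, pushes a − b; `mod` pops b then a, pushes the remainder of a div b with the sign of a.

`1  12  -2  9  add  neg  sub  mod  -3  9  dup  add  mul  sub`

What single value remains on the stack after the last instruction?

1   -> 1
12  -> 1 12
-2  -> 1 12 -2
9   -> 1 12 -2 9
add -> 1 12 7
neg -> 1 12 -7
sub -> 1 19
mod -> 1
-3  -> 1 -3
9   -> 1 -3 9
dup -> 1 -3 9 9
add -> 1 -3 18
mul -> 1 -54
sub -> 55

55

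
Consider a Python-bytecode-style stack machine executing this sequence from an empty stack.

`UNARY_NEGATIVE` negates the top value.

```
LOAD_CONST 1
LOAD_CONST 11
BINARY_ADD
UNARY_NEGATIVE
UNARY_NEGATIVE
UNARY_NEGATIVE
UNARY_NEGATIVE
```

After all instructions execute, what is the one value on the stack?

LOAD_CONST 1   -> [1]
LOAD_CONST 11  -> [1, 11]
BINARY_ADD     -> [12]
UNARY_NEGATIVE -> [-12]
UNARY_NEGATIVE -> [12]
UNARY_NEGATIVE -> [-12]
UNARY_NEGATIVE -> [12]

12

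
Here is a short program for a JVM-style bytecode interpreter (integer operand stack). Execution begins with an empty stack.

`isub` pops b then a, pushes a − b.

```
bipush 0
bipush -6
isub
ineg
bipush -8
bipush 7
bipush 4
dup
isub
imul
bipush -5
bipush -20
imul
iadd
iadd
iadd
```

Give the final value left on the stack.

86

bipush 0   : 0
bipush -6  : 0 -6
isub       : 6
ineg       : -6
bipush -8  : -6 -8
bipush 7   : -6 -8 7
bipush 4   : -6 -8 7 4
dup        : -6 -8 7 4 4
isub       : -6 -8 7 0
imul       : -6 -8 0
bipush -5  : -6 -8 0 -5
bipush -20 : -6 -8 0 -5 -20
imul       : -6 -8 0 100
iadd       : -6 -8 100
iadd       : -6 92
iadd       : 86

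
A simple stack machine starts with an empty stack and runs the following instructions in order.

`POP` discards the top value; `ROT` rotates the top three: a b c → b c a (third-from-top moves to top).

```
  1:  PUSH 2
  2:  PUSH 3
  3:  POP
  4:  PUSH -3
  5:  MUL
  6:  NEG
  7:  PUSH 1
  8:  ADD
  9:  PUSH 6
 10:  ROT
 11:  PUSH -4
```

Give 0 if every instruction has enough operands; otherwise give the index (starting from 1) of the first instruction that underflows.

PUSH 2  → [2]
PUSH 3  → [2, 3]
POP     → [2]
PUSH -3 → [2, -3]
MUL     → [-6]
NEG     → [6]
PUSH 1  → [6, 1]
ADD     → [7]
PUSH 6  → [7, 6]
ROT  — needs 3 operands, stack has 2 → underflow

10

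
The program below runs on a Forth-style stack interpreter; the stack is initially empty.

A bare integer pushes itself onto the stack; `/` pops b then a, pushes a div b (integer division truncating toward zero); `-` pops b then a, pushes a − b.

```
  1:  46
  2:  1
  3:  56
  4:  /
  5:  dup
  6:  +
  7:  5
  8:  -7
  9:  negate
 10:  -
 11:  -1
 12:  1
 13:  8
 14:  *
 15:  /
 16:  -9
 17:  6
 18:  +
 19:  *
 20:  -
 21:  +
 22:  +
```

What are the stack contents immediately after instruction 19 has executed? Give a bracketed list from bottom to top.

[46, 0, -2, 0]

46     → [46]
1      → [46, 1]
56     → [46, 1, 56]
/      → [46, 0]
dup    → [46, 0, 0]
+      → [46, 0]
5      → [46, 0, 5]
-7     → [46, 0, 5, -7]
negate → [46, 0, 5, 7]
-      → [46, 0, -2]
-1     → [46, 0, -2, -1]
1      → [46, 0, -2, -1, 1]
8      → [46, 0, -2, -1, 1, 8]
*      → [46, 0, -2, -1, 8]
/      → [46, 0, -2, 0]
-9     → [46, 0, -2, 0, -9]
6      → [46, 0, -2, 0, -9, 6]
+      → [46, 0, -2, 0, -3]
*      → [46, 0, -2, 0]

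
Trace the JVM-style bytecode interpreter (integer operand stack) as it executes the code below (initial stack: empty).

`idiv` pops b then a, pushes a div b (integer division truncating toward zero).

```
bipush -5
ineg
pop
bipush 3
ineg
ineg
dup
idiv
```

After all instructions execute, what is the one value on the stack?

bipush -5 : [-5]
ineg      : [5]
pop       : []
bipush 3  : [3]
ineg      : [-3]
ineg      : [3]
dup       : [3, 3]
idiv      : [1]

1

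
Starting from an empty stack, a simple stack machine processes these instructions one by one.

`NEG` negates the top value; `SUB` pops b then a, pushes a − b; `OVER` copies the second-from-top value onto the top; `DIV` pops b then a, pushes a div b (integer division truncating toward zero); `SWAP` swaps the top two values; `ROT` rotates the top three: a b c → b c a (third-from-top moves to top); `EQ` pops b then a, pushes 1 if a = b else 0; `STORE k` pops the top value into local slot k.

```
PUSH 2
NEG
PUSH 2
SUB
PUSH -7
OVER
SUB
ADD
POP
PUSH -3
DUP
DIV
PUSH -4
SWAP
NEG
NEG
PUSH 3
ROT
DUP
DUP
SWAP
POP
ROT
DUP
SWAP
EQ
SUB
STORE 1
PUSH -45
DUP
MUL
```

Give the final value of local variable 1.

-5

PUSH 2   : 2
NEG      : -2
PUSH 2   : -2 2
SUB      : -4
PUSH -7  : -4 -7
OVER     : -4 -7 -4
SUB      : -4 -3
ADD      : -7
POP      : (empty)
PUSH -3  : -3
DUP      : -3 -3
DIV      : 1
PUSH -4  : 1 -4
SWAP     : -4 1
NEG      : -4 -1
NEG      : -4 1
PUSH 3   : -4 1 3
ROT      : 1 3 -4
DUP      : 1 3 -4 -4
DUP      : 1 3 -4 -4 -4
SWAP     : 1 3 -4 -4 -4
POP      : 1 3 -4 -4
ROT      : 1 -4 -4 3
DUP      : 1 -4 -4 3 3
SWAP     : 1 -4 -4 3 3
EQ       : 1 -4 -4 1
SUB      : 1 -4 -5
STORE 1  : 1 -4
PUSH -45 : 1 -4 -45
DUP      : 1 -4 -45 -45
MUL      : 1 -4 2025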